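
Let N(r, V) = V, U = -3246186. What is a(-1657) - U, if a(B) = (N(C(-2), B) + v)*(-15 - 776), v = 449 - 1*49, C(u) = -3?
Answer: 4240473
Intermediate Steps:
v = 400 (v = 449 - 49 = 400)
a(B) = -316400 - 791*B (a(B) = (B + 400)*(-15 - 776) = (400 + B)*(-791) = -316400 - 791*B)
a(-1657) - U = (-316400 - 791*(-1657)) - 1*(-3246186) = (-316400 + 1310687) + 3246186 = 994287 + 3246186 = 4240473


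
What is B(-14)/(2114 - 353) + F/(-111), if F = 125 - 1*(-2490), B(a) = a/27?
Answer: -41445653/1759239 ≈ -23.559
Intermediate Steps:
B(a) = a/27 (B(a) = a*(1/27) = a/27)
F = 2615 (F = 125 + 2490 = 2615)
B(-14)/(2114 - 353) + F/(-111) = ((1/27)*(-14))/(2114 - 353) + 2615/(-111) = -14/27/1761 + 2615*(-1/111) = -14/27*1/1761 - 2615/111 = -14/47547 - 2615/111 = -41445653/1759239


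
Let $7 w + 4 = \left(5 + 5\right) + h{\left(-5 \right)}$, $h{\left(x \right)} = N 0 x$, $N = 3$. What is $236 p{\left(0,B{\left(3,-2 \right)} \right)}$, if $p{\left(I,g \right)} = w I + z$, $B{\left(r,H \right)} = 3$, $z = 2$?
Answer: $472$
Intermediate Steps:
$h{\left(x \right)} = 0$ ($h{\left(x \right)} = 3 \cdot 0 x = 0 x = 0$)
$w = \frac{6}{7}$ ($w = - \frac{4}{7} + \frac{\left(5 + 5\right) + 0}{7} = - \frac{4}{7} + \frac{10 + 0}{7} = - \frac{4}{7} + \frac{1}{7} \cdot 10 = - \frac{4}{7} + \frac{10}{7} = \frac{6}{7} \approx 0.85714$)
$p{\left(I,g \right)} = 2 + \frac{6 I}{7}$ ($p{\left(I,g \right)} = \frac{6 I}{7} + 2 = 2 + \frac{6 I}{7}$)
$236 p{\left(0,B{\left(3,-2 \right)} \right)} = 236 \left(2 + \frac{6}{7} \cdot 0\right) = 236 \left(2 + 0\right) = 236 \cdot 2 = 472$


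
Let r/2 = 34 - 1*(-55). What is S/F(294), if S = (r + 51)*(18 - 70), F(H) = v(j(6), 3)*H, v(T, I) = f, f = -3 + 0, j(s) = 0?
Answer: 5954/441 ≈ 13.501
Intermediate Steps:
r = 178 (r = 2*(34 - 1*(-55)) = 2*(34 + 55) = 2*89 = 178)
f = -3
v(T, I) = -3
F(H) = -3*H
S = -11908 (S = (178 + 51)*(18 - 70) = 229*(-52) = -11908)
S/F(294) = -11908/((-3*294)) = -11908/(-882) = -11908*(-1/882) = 5954/441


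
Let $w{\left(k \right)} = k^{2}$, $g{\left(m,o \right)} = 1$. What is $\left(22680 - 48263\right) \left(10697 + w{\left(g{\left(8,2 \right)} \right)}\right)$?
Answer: $-273686934$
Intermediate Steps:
$\left(22680 - 48263\right) \left(10697 + w{\left(g{\left(8,2 \right)} \right)}\right) = \left(22680 - 48263\right) \left(10697 + 1^{2}\right) = - 25583 \left(10697 + 1\right) = \left(-25583\right) 10698 = -273686934$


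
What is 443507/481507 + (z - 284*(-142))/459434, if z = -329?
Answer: 223021993531/221220687038 ≈ 1.0081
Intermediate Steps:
443507/481507 + (z - 284*(-142))/459434 = 443507/481507 + (-329 - 284*(-142))/459434 = 443507*(1/481507) + (-329 + 40328)*(1/459434) = 443507/481507 + 39999*(1/459434) = 443507/481507 + 39999/459434 = 223021993531/221220687038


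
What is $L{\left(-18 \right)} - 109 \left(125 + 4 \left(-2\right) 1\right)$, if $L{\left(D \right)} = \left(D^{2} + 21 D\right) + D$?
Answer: $-12825$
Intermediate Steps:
$L{\left(D \right)} = D^{2} + 22 D$
$L{\left(-18 \right)} - 109 \left(125 + 4 \left(-2\right) 1\right) = - 18 \left(22 - 18\right) - 109 \left(125 + 4 \left(-2\right) 1\right) = \left(-18\right) 4 - 109 \left(125 - 8\right) = -72 - 109 \left(125 - 8\right) = -72 - 12753 = -12825$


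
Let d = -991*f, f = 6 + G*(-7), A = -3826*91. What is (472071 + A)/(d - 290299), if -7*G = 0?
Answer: -24781/59249 ≈ -0.41825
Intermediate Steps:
G = 0 (G = -⅐*0 = 0)
A = -348166
f = 6 (f = 6 + 0*(-7) = 6 + 0 = 6)
d = -5946 (d = -991*6 = -5946)
(472071 + A)/(d - 290299) = (472071 - 348166)/(-5946 - 290299) = 123905/(-296245) = 123905*(-1/296245) = -24781/59249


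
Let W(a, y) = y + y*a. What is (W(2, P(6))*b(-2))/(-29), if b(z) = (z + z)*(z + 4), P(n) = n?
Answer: 144/29 ≈ 4.9655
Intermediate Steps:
b(z) = 2*z*(4 + z) (b(z) = (2*z)*(4 + z) = 2*z*(4 + z))
W(a, y) = y + a*y
(W(2, P(6))*b(-2))/(-29) = ((6*(1 + 2))*(2*(-2)*(4 - 2)))/(-29) = ((6*3)*(2*(-2)*2))*(-1/29) = (18*(-8))*(-1/29) = -144*(-1/29) = 144/29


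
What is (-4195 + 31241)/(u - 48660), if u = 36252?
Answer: -13523/6204 ≈ -2.1797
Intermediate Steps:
(-4195 + 31241)/(u - 48660) = (-4195 + 31241)/(36252 - 48660) = 27046/(-12408) = 27046*(-1/12408) = -13523/6204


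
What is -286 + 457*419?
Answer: 191197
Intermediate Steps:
-286 + 457*419 = -286 + 191483 = 191197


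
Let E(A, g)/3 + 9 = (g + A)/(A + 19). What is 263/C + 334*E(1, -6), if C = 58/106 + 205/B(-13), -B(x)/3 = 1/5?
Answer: -251373360/27119 ≈ -9269.3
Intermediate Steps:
B(x) = -⅗ (B(x) = -3/5 = -3*⅕ = -⅗)
C = -54238/159 (C = 58/106 + 205/(-⅗) = 58*(1/106) + 205*(-5/3) = 29/53 - 1025/3 = -54238/159 ≈ -341.12)
E(A, g) = -27 + 3*(A + g)/(19 + A) (E(A, g) = -27 + 3*((g + A)/(A + 19)) = -27 + 3*((A + g)/(19 + A)) = -27 + 3*(A + g)/(19 + A))
263/C + 334*E(1, -6) = 263/(-54238/159) + 334*(3*(-171 - 6 - 8*1)/(19 + 1)) = 263*(-159/54238) + 334*(3*(-171 - 6 - 8)/20) = -41817/54238 + 334*(3*(1/20)*(-185)) = -41817/54238 + 334*(-111/4) = -41817/54238 - 18537/2 = -251373360/27119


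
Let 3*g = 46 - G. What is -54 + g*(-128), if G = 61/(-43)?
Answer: -267958/129 ≈ -2077.2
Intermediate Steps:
G = -61/43 (G = 61*(-1/43) = -61/43 ≈ -1.4186)
g = 2039/129 (g = (46 - 1*(-61/43))/3 = (46 + 61/43)/3 = (⅓)*(2039/43) = 2039/129 ≈ 15.806)
-54 + g*(-128) = -54 + (2039/129)*(-128) = -54 - 260992/129 = -267958/129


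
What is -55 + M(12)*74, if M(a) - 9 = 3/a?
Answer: 1259/2 ≈ 629.50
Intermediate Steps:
M(a) = 9 + 3/a
-55 + M(12)*74 = -55 + (9 + 3/12)*74 = -55 + (9 + 3*(1/12))*74 = -55 + (9 + 1/4)*74 = -55 + (37/4)*74 = -55 + 1369/2 = 1259/2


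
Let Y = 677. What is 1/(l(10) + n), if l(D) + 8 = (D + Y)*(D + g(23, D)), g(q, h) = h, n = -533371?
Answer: -1/519639 ≈ -1.9244e-6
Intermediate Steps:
l(D) = -8 + 2*D*(677 + D) (l(D) = -8 + (D + 677)*(D + D) = -8 + (677 + D)*(2*D) = -8 + 2*D*(677 + D))
1/(l(10) + n) = 1/((-8 + 2*10² + 1354*10) - 533371) = 1/((-8 + 2*100 + 13540) - 533371) = 1/((-8 + 200 + 13540) - 533371) = 1/(13732 - 533371) = 1/(-519639) = -1/519639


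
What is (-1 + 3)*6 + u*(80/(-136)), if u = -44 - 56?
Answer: 1204/17 ≈ 70.823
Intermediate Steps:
u = -100
(-1 + 3)*6 + u*(80/(-136)) = (-1 + 3)*6 - 8000/(-136) = 2*6 - 8000*(-1)/136 = 12 - 100*(-10/17) = 12 + 1000/17 = 1204/17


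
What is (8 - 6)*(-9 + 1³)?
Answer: -16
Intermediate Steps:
(8 - 6)*(-9 + 1³) = 2*(-9 + 1) = 2*(-8) = -16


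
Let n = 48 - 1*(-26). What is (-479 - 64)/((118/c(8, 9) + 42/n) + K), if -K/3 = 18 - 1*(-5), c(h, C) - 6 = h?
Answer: 140637/15541 ≈ 9.0494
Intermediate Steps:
c(h, C) = 6 + h
n = 74 (n = 48 + 26 = 74)
K = -69 (K = -3*(18 - 1*(-5)) = -3*(18 + 5) = -3*23 = -69)
(-479 - 64)/((118/c(8, 9) + 42/n) + K) = (-479 - 64)/((118/(6 + 8) + 42/74) - 69) = -543/((118/14 + 42*(1/74)) - 69) = -543/((118*(1/14) + 21/37) - 69) = -543/((59/7 + 21/37) - 69) = -543/(2330/259 - 69) = -543/(-15541/259) = -543*(-259/15541) = 140637/15541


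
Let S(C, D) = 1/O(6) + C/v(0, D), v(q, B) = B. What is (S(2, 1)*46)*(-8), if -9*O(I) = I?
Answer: -184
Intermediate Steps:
O(I) = -I/9
S(C, D) = -3/2 + C/D (S(C, D) = 1/(-⅑*6) + C/D = 1/(-⅔) + C/D = 1*(-3/2) + C/D = -3/2 + C/D)
(S(2, 1)*46)*(-8) = ((-3/2 + 2/1)*46)*(-8) = ((-3/2 + 2*1)*46)*(-8) = ((-3/2 + 2)*46)*(-8) = ((½)*46)*(-8) = 23*(-8) = -184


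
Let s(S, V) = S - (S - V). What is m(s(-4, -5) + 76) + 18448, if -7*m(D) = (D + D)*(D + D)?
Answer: 108972/7 ≈ 15567.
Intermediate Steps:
s(S, V) = V (s(S, V) = S + (V - S) = V)
m(D) = -4*D**2/7 (m(D) = -(D + D)*(D + D)/7 = -2*D*2*D/7 = -4*D**2/7)
m(s(-4, -5) + 76) + 18448 = -4*(-5 + 76)**2/7 + 18448 = -4/7*71**2 + 18448 = -4/7*5041 + 18448 = -20164/7 + 18448 = 108972/7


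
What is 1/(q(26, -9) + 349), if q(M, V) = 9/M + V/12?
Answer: 52/18127 ≈ 0.0028686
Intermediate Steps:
q(M, V) = 9/M + V/12 (q(M, V) = 9/M + V*(1/12) = 9/M + V/12)
1/(q(26, -9) + 349) = 1/((9/26 + (1/12)*(-9)) + 349) = 1/((9*(1/26) - 3/4) + 349) = 1/((9/26 - 3/4) + 349) = 1/(-21/52 + 349) = 1/(18127/52) = 52/18127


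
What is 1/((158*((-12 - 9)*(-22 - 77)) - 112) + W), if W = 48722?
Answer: 1/377092 ≈ 2.6519e-6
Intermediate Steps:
1/((158*((-12 - 9)*(-22 - 77)) - 112) + W) = 1/((158*((-12 - 9)*(-22 - 77)) - 112) + 48722) = 1/((158*(-21*(-99)) - 112) + 48722) = 1/((158*2079 - 112) + 48722) = 1/((328482 - 112) + 48722) = 1/(328370 + 48722) = 1/377092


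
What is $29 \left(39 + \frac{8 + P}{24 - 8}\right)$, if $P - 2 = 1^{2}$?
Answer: $\frac{18415}{16} \approx 1150.9$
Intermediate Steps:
$P = 3$ ($P = 2 + 1^{2} = 2 + 1 = 3$)
$29 \left(39 + \frac{8 + P}{24 - 8}\right) = 29 \left(39 + \frac{8 + 3}{24 - 8}\right) = 29 \left(39 + \frac{11}{16}\right) = 29 \cdot \frac{635}{16} = \frac{18415}{16}$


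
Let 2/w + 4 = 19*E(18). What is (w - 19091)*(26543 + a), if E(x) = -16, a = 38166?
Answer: -190245430635/154 ≈ -1.2354e+9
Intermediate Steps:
w = -1/154 (w = 2/(-4 + 19*(-16)) = 2/(-4 - 304) = 2/(-308) = 2*(-1/308) = -1/154 ≈ -0.0064935)
(w - 19091)*(26543 + a) = (-1/154 - 19091)*(26543 + 38166) = -2940015/154*64709 = -190245430635/154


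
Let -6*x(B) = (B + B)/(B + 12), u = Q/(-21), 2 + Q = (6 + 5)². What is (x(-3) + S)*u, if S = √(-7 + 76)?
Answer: -17/27 - 17*√69/3 ≈ -47.701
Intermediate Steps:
Q = 119 (Q = -2 + (6 + 5)² = -2 + 11² = -2 + 121 = 119)
u = -17/3 (u = 119/(-21) = 119*(-1/21) = -17/3 ≈ -5.6667)
S = √69 ≈ 8.3066
x(B) = -B/(3*(12 + B)) (x(B) = -(B + B)/(6*(B + 12)) = -2*B/(6*(12 + B)) = -B/(3*(12 + B)))
(x(-3) + S)*u = (-1*(-3)/(36 + 3*(-3)) + √69)*(-17/3) = (-1*(-3)/(36 - 9) + √69)*(-17/3) = (-1*(-3)/27 + √69)*(-17/3) = (-1*(-3)*1/27 + √69)*(-17/3) = (⅑ + √69)*(-17/3) = -17/27 - 17*√69/3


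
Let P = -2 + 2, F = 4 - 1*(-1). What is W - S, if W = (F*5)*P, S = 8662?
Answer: -8662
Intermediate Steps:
F = 5 (F = 4 + 1 = 5)
P = 0
W = 0 (W = (5*5)*0 = 25*0 = 0)
W - S = 0 - 1*8662 = 0 - 8662 = -8662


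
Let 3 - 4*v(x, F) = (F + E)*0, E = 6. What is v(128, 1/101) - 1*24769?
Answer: -99073/4 ≈ -24768.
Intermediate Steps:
v(x, F) = ¾ (v(x, F) = ¾ - (F + 6)*0/4 = ¾ - (6 + F)*0/4 = ¾ - ¼*0 = ¾ + 0 = ¾)
v(128, 1/101) - 1*24769 = ¾ - 1*24769 = ¾ - 24769 = -99073/4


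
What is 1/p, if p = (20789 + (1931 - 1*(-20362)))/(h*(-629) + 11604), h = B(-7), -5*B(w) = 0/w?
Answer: 5802/21541 ≈ 0.26935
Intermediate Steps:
B(w) = 0 (B(w) = -0/w = -⅕*0 = 0)
h = 0
p = 21541/5802 (p = (20789 + (1931 - 1*(-20362)))/(0*(-629) + 11604) = (20789 + (1931 + 20362))/(0 + 11604) = (20789 + 22293)/11604 = 43082*(1/11604) = 21541/5802 ≈ 3.7127)
1/p = 1/(21541/5802) = 5802/21541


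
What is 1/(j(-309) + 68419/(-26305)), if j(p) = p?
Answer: -26305/8196664 ≈ -0.0032092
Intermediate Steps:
1/(j(-309) + 68419/(-26305)) = 1/(-309 + 68419/(-26305)) = 1/(-309 + 68419*(-1/26305)) = 1/(-309 - 68419/26305) = 1/(-8196664/26305) = -26305/8196664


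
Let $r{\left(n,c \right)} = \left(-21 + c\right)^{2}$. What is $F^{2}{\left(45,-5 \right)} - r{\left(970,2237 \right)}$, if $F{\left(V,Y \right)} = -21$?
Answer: $-4910215$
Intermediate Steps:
$F^{2}{\left(45,-5 \right)} - r{\left(970,2237 \right)} = \left(-21\right)^{2} - \left(-21 + 2237\right)^{2} = 441 - 2216^{2} = 441 - 4910656 = -4910215$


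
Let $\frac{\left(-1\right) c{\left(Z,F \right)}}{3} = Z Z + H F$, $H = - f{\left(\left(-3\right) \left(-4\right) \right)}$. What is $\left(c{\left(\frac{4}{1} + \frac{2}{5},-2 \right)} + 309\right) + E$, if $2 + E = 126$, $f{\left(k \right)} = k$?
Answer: $\frac{7573}{25} \approx 302.92$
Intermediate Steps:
$E = 124$ ($E = -2 + 126 = 124$)
$H = -12$ ($H = - \left(-3\right) \left(-4\right) = \left(-1\right) 12 = -12$)
$c{\left(Z,F \right)} = - 3 Z^{2} + 36 F$ ($c{\left(Z,F \right)} = - 3 \left(Z Z - 12 F\right) = - 3 \left(Z^{2} - 12 F\right) = - 3 Z^{2} + 36 F$)
$\left(c{\left(\frac{4}{1} + \frac{2}{5},-2 \right)} + 309\right) + E = \left(\left(- 3 \left(\frac{4}{1} + \frac{2}{5}\right)^{2} + 36 \left(-2\right)\right) + 309\right) + 124 = \left(\left(- 3 \left(4 \cdot 1 + 2 \cdot \frac{1}{5}\right)^{2} - 72\right) + 309\right) + 124 = \left(\left(- 3 \left(4 + \frac{2}{5}\right)^{2} - 72\right) + 309\right) + 124 = \left(\left(- 3 \left(\frac{22}{5}\right)^{2} - 72\right) + 309\right) + 124 = \left(\left(\left(-3\right) \frac{484}{25} - 72\right) + 309\right) + 124 = \left(\left(- \frac{1452}{25} - 72\right) + 309\right) + 124 = \left(- \frac{3252}{25} + 309\right) + 124 = \frac{4473}{25} + 124 = \frac{7573}{25}$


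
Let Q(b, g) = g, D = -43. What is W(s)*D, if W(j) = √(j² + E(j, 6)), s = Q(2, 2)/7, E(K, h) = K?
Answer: -129*√2/7 ≈ -26.062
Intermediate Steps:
s = 2/7 ≈ 0.28571
W(j) = √(j + j²) (W(j) = √(j² + j) = √(j + j²))
W(s)*D = √(2*(1 + 2/7)/7)*(-43) = √((2/7)*(9/7))*(-43) = √(18/49)*(-43) = (3*√2/7)*(-43) = -129*√2/7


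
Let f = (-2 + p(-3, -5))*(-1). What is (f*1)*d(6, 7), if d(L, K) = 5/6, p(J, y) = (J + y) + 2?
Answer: 20/3 ≈ 6.6667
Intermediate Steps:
p(J, y) = 2 + J + y
d(L, K) = ⅚ (d(L, K) = 5*(⅙) = ⅚)
f = 8 (f = (-2 + (2 - 3 - 5))*(-1) = (-2 - 6)*(-1) = -8*(-1) = 8)
(f*1)*d(6, 7) = (8*1)*(⅚) = 8*(⅚) = 20/3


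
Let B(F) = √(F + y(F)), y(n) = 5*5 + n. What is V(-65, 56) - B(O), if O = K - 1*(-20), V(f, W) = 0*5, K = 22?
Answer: -√109 ≈ -10.440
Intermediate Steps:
V(f, W) = 0
y(n) = 25 + n
O = 42 (O = 22 - 1*(-20) = 22 + 20 = 42)
B(F) = √(25 + 2*F) (B(F) = √(F + (25 + F)) = √(25 + 2*F))
V(-65, 56) - B(O) = 0 - √(25 + 2*42) = 0 - √(25 + 84) = 0 - √109 = -√109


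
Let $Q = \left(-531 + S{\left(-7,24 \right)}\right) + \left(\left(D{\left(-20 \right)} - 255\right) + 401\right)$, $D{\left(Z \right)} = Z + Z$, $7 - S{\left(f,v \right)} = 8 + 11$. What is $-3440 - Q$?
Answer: $-3003$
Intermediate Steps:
$S{\left(f,v \right)} = -12$ ($S{\left(f,v \right)} = 7 - \left(8 + 11\right) = 7 - 19 = -12$)
$D{\left(Z \right)} = 2 Z$
$Q = -437$ ($Q = \left(-531 - 12\right) + \left(\left(2 \left(-20\right) - 255\right) + 401\right) = -543 + \left(\left(-40 - 255\right) + 401\right) = -543 + \left(-295 + 401\right) = -543 + 106 = -437$)
$-3440 - Q = -3440 - -437 = -3440 + 437 = -3003$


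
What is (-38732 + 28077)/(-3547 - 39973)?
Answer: 2131/8704 ≈ 0.24483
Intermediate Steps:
(-38732 + 28077)/(-3547 - 39973) = -10655/(-43520) = -10655*(-1/43520) = 2131/8704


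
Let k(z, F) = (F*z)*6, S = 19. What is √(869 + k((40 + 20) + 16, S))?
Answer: √9533 ≈ 97.637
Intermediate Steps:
k(z, F) = 6*F*z
√(869 + k((40 + 20) + 16, S)) = √(869 + 6*19*((40 + 20) + 16)) = √(869 + 6*19*(60 + 16)) = √(869 + 6*19*76) = √(869 + 8664) = √9533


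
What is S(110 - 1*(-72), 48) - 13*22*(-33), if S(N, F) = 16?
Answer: 9454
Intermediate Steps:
S(110 - 1*(-72), 48) - 13*22*(-33) = 16 - 13*22*(-33) = 16 - 286*(-33) = 16 + 9438 = 9454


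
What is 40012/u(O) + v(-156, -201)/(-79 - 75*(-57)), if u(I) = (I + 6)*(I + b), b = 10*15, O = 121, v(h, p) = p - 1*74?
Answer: 158425677/144413732 ≈ 1.0970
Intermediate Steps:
v(h, p) = -74 + p (v(h, p) = p - 74 = -74 + p)
b = 150
u(I) = (6 + I)*(150 + I) (u(I) = (I + 6)*(I + 150) = (6 + I)*(150 + I))
40012/u(O) + v(-156, -201)/(-79 - 75*(-57)) = 40012/(900 + 121² + 156*121) + (-74 - 201)/(-79 - 75*(-57)) = 40012/(900 + 14641 + 18876) - 275/(-79 + 4275) = 40012/34417 - 275/4196 = 158425677/144413732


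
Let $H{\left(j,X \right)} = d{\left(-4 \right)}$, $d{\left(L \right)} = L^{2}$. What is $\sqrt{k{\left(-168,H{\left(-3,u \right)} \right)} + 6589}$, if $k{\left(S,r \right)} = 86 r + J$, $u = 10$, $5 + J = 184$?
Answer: $4 \sqrt{509} \approx 90.244$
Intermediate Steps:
$J = 179$ ($J = -5 + 184 = 179$)
$H{\left(j,X \right)} = 16$ ($H{\left(j,X \right)} = \left(-4\right)^{2} = 16$)
$k{\left(S,r \right)} = 179 + 86 r$ ($k{\left(S,r \right)} = 86 r + 179 = 179 + 86 r$)
$\sqrt{k{\left(-168,H{\left(-3,u \right)} \right)} + 6589} = \sqrt{\left(179 + 86 \cdot 16\right) + 6589} = \sqrt{\left(179 + 1376\right) + 6589} = \sqrt{1555 + 6589} = \sqrt{8144} = 4 \sqrt{509}$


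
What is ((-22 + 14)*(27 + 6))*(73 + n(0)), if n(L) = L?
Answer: -19272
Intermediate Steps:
((-22 + 14)*(27 + 6))*(73 + n(0)) = ((-22 + 14)*(27 + 6))*(73 + 0) = -8*33*73 = -264*73 = -19272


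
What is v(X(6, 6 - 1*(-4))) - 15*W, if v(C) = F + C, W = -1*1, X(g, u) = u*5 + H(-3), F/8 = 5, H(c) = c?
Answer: 102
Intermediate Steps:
F = 40 (F = 8*5 = 40)
X(g, u) = -3 + 5*u (X(g, u) = u*5 - 3 = 5*u - 3 = -3 + 5*u)
W = -1
v(C) = 40 + C
v(X(6, 6 - 1*(-4))) - 15*W = (40 + (-3 + 5*(6 - 1*(-4)))) - 15*(-1) = (40 + (-3 + 5*(6 + 4))) + 15 = (40 + (-3 + 5*10)) + 15 = (40 + (-3 + 50)) + 15 = (40 + 47) + 15 = 87 + 15 = 102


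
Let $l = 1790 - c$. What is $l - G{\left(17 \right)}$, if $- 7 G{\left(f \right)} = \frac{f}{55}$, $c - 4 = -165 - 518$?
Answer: $\frac{950582}{385} \approx 2469.0$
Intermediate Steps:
$c = -679$ ($c = 4 - 683 = -679$)
$l = 2469$ ($l = 1790 - -679 = 1790 + 679 = 2469$)
$G{\left(f \right)} = - \frac{f}{385}$ ($G{\left(f \right)} = - \frac{f \frac{1}{55}}{7} = - \frac{\frac{1}{55} f}{7} = - \frac{f}{385}$)
$l - G{\left(17 \right)} = 2469 - \left(- \frac{1}{385}\right) 17 = 2469 - - \frac{17}{385} = 2469 + \frac{17}{385} = \frac{950582}{385}$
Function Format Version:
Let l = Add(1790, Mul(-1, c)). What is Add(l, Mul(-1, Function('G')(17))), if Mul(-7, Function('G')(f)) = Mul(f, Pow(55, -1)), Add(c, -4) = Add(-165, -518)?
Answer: Rational(950582, 385) ≈ 2469.0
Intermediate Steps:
c = -679 (c = Add(4, Add(-165, -518)) = Add(4, -683) = -679)
l = 2469 (l = Add(1790, Mul(-1, -679)) = Add(1790, 679) = 2469)
Function('G')(f) = Mul(Rational(-1, 385), f) (Function('G')(f) = Mul(Rational(-1, 7), Mul(f, Pow(55, -1))) = Mul(Rational(-1, 7), Mul(f, Rational(1, 55))) = Mul(Rational(-1, 7), Mul(Rational(1, 55), f)) = Mul(Rational(-1, 385), f))
Add(l, Mul(-1, Function('G')(17))) = Add(2469, Mul(-1, Mul(Rational(-1, 385), 17))) = Add(2469, Mul(-1, Rational(-17, 385))) = Add(2469, Rational(17, 385)) = Rational(950582, 385)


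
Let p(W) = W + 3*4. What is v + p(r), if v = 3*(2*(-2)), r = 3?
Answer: 3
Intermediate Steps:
v = -12 (v = 3*(-4) = -12)
p(W) = 12 + W (p(W) = W + 12 = 12 + W)
v + p(r) = -12 + (12 + 3) = -12 + 15 = 3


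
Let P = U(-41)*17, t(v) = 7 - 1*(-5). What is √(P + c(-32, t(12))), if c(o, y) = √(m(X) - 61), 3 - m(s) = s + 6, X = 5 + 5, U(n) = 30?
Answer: √(510 + I*√74) ≈ 22.584 + 0.1905*I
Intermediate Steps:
t(v) = 12 (t(v) = 7 + 5 = 12)
X = 10
m(s) = -3 - s (m(s) = 3 - (s + 6) = 3 - (6 + s) = 3 + (-6 - s) = -3 - s)
P = 510 (P = 30*17 = 510)
c(o, y) = I*√74 (c(o, y) = √((-3 - 1*10) - 61) = √((-3 - 10) - 61) = √(-13 - 61) = √(-74) = I*√74)
√(P + c(-32, t(12))) = √(510 + I*√74)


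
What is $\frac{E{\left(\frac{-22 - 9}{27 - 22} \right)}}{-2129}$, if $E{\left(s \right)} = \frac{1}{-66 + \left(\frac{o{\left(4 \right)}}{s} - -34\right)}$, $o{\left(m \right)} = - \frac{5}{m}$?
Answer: $\frac{124}{8394647} \approx 1.4771 \cdot 10^{-5}$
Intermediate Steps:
$E{\left(s \right)} = \frac{1}{-32 - \frac{5}{4 s}}$ ($E{\left(s \right)} = \frac{1}{-66 + \left(\frac{\left(-5\right) \frac{1}{4}}{s} - -34\right)} = \frac{1}{-66 + \left(\frac{\left(-5\right) \frac{1}{4}}{s} + 34\right)} = \frac{1}{-66 + \left(- \frac{5}{4 s} + 34\right)} = \frac{1}{-66 + \left(34 - \frac{5}{4 s}\right)} = \frac{1}{-32 - \frac{5}{4 s}}$)
$\frac{E{\left(\frac{-22 - 9}{27 - 22} \right)}}{-2129} = \frac{\left(-4\right) \frac{-22 - 9}{27 - 22} \frac{1}{5 + 128 \frac{-22 - 9}{27 - 22}}}{-2129} = - \frac{4 \left(- \frac{31}{5}\right)}{5 + 128 \left(- \frac{31}{5}\right)} \left(- \frac{1}{2129}\right) = - \frac{4 \left(\left(-31\right) \frac{1}{5}\right)}{5 + 128 \left(\left(-31\right) \frac{1}{5}\right)} \left(- \frac{1}{2129}\right) = \left(-4\right) \left(- \frac{31}{5}\right) \frac{1}{5 + 128 \left(- \frac{31}{5}\right)} \left(- \frac{1}{2129}\right) = \left(-4\right) \left(- \frac{31}{5}\right) \frac{1}{5 - \frac{3968}{5}} \left(- \frac{1}{2129}\right) = \left(-4\right) \left(- \frac{31}{5}\right) \frac{1}{- \frac{3943}{5}} \left(- \frac{1}{2129}\right) = \left(-4\right) \left(- \frac{31}{5}\right) \left(- \frac{5}{3943}\right) \left(- \frac{1}{2129}\right) = \left(- \frac{124}{3943}\right) \left(- \frac{1}{2129}\right) = \frac{124}{8394647}$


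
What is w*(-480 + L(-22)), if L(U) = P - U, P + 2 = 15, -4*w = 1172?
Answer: 130385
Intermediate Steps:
w = -293 (w = -¼*1172 = -293)
P = 13 (P = -2 + 15 = 13)
L(U) = 13 - U
w*(-480 + L(-22)) = -293*(-480 + (13 - 1*(-22))) = -293*(-480 + (13 + 22)) = -293*(-480 + 35) = -293*(-445) = 130385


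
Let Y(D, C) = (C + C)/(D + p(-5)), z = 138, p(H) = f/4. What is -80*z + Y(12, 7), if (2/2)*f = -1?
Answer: -518824/47 ≈ -11039.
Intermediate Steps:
f = -1
p(H) = -¼ (p(H) = -1/4 = -1*¼ = -¼)
Y(D, C) = 2*C/(-¼ + D) (Y(D, C) = (C + C)/(D - ¼) = (2*C)/(-¼ + D) = 2*C/(-¼ + D))
-80*z + Y(12, 7) = -80*138 + 8*7/(-1 + 4*12) = -11040 + 8*7/(-1 + 48) = -11040 + 8*7/47 = -11040 + 8*7*(1/47) = -11040 + 56/47 = -518824/47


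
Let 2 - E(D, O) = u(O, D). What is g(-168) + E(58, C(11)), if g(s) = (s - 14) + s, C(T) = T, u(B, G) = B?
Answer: -359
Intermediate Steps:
g(s) = -14 + 2*s (g(s) = (-14 + s) + s = -14 + 2*s)
E(D, O) = 2 - O
g(-168) + E(58, C(11)) = (-14 + 2*(-168)) + (2 - 1*11) = (-14 - 336) + (2 - 11) = -350 - 9 = -359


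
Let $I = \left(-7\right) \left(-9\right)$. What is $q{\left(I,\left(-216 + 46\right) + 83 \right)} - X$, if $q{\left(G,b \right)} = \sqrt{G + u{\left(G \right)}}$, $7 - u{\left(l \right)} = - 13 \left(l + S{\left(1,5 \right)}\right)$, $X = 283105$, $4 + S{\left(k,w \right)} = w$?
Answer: $-283105 + \sqrt{902} \approx -2.8308 \cdot 10^{5}$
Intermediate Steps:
$I = 63$
$S{\left(k,w \right)} = -4 + w$
$u{\left(l \right)} = 20 + 13 l$ ($u{\left(l \right)} = 7 - - 13 \left(l + \left(-4 + 5\right)\right) = 7 - - 13 \left(l + 1\right) = 7 - - 13 \left(1 + l\right) = 7 - \left(-13 - 13 l\right) = 7 + \left(13 + 13 l\right) = 20 + 13 l$)
$q{\left(G,b \right)} = \sqrt{20 + 14 G}$ ($q{\left(G,b \right)} = \sqrt{G + \left(20 + 13 G\right)} = \sqrt{20 + 14 G}$)
$q{\left(I,\left(-216 + 46\right) + 83 \right)} - X = \sqrt{20 + 14 \cdot 63} - 283105 = \sqrt{20 + 882} - 283105 = \sqrt{902} - 283105 = -283105 + \sqrt{902}$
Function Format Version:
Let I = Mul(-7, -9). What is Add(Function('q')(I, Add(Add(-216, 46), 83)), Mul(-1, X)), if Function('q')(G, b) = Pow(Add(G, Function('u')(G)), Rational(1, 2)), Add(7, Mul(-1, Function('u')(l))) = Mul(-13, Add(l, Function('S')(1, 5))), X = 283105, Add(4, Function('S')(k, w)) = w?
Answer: Add(-283105, Pow(902, Rational(1, 2))) ≈ -2.8308e+5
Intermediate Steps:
I = 63
Function('S')(k, w) = Add(-4, w)
Function('u')(l) = Add(20, Mul(13, l)) (Function('u')(l) = Add(7, Mul(-1, Mul(-13, Add(l, Add(-4, 5))))) = Add(7, Mul(-1, Mul(-13, Add(l, 1)))) = Add(7, Mul(-1, Mul(-13, Add(1, l)))) = Add(7, Mul(-1, Add(-13, Mul(-13, l)))) = Add(7, Add(13, Mul(13, l))) = Add(20, Mul(13, l)))
Function('q')(G, b) = Pow(Add(20, Mul(14, G)), Rational(1, 2)) (Function('q')(G, b) = Pow(Add(G, Add(20, Mul(13, G))), Rational(1, 2)) = Pow(Add(20, Mul(14, G)), Rational(1, 2)))
Add(Function('q')(I, Add(Add(-216, 46), 83)), Mul(-1, X)) = Add(Pow(Add(20, Mul(14, 63)), Rational(1, 2)), Mul(-1, 283105)) = Add(Pow(Add(20, 882), Rational(1, 2)), -283105) = Add(Pow(902, Rational(1, 2)), -283105) = Add(-283105, Pow(902, Rational(1, 2)))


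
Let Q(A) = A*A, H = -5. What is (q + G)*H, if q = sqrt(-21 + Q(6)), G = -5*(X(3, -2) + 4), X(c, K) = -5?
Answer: -25 - 5*sqrt(15) ≈ -44.365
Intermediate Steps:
G = 5 (G = -5*(-5 + 4) = -5*(-1) = 5)
Q(A) = A**2
q = sqrt(15) (q = sqrt(-21 + 6**2) = sqrt(-21 + 36) = sqrt(15) ≈ 3.8730)
(q + G)*H = (sqrt(15) + 5)*(-5) = (5 + sqrt(15))*(-5) = -25 - 5*sqrt(15)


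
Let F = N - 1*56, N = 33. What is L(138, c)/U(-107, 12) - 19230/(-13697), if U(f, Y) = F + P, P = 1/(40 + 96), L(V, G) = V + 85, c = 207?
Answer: -355270406/42830519 ≈ -8.2948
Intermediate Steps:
L(V, G) = 85 + V
F = -23 (F = 33 - 1*56 = 33 - 56 = -23)
P = 1/136 ≈ 0.0073529
U(f, Y) = -3127/136 (U(f, Y) = -23 + 1/136 = -3127/136)
L(138, c)/U(-107, 12) - 19230/(-13697) = (85 + 138)/(-3127/136) - 19230/(-13697) = 223*(-136/3127) - 19230*(-1/13697) = -30328/3127 + 19230/13697 = -355270406/42830519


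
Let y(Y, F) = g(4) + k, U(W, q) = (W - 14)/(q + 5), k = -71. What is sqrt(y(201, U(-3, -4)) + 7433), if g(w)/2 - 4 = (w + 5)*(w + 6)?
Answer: 5*sqrt(302) ≈ 86.891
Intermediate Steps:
U(W, q) = (-14 + W)/(5 + q)
g(w) = 8 + 2*(5 + w)*(6 + w) (g(w) = 8 + 2*((w + 5)*(w + 6)) = 8 + 2*((5 + w)*(6 + w)) = 8 + 2*(5 + w)*(6 + w))
y(Y, F) = 117 (y(Y, F) = (68 + 2*4**2 + 22*4) - 71 = (68 + 2*16 + 88) - 71 = (68 + 32 + 88) - 71 = 188 - 71 = 117)
sqrt(y(201, U(-3, -4)) + 7433) = sqrt(117 + 7433) = sqrt(7550) = 5*sqrt(302)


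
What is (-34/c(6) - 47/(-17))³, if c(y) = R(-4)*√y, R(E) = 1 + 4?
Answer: 10446549/122825 - 664067*√6/19125 ≈ -1.4747e-6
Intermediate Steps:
R(E) = 5
c(y) = 5*√y
(-34/c(6) - 47/(-17))³ = (-34*√6/30 - 47/(-17))³ = (-17*√6/15 - 47*(-1/17))³ = (-17*√6/15 + 47/17)³ = (47/17 - 17*√6/15)³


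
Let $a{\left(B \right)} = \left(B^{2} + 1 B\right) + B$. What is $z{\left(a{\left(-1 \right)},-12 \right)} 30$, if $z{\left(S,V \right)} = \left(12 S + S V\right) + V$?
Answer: $-360$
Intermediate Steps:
$a{\left(B \right)} = B^{2} + 2 B$ ($a{\left(B \right)} = \left(B^{2} + B\right) + B = \left(B + B^{2}\right) + B = B^{2} + 2 B$)
$z{\left(S,V \right)} = V + 12 S + S V$
$z{\left(a{\left(-1 \right)},-12 \right)} 30 = \left(-12 + 12 \left(- (2 - 1)\right) + - (2 - 1) \left(-12\right)\right) 30 = \left(-12 + 12 \left(\left(-1\right) 1\right) + \left(-1\right) 1 \left(-12\right)\right) 30 = \left(-12 + 12 \left(-1\right) - -12\right) 30 = \left(-12 - 12 + 12\right) 30 = \left(-12\right) 30 = -360$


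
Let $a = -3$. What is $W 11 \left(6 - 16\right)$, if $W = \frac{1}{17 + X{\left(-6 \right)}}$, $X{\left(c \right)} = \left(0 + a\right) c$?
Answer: $- \frac{22}{7} \approx -3.1429$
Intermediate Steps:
$X{\left(c \right)} = - 3 c$ ($X{\left(c \right)} = \left(0 - 3\right) c = - 3 c$)
$W = \frac{1}{35}$ ($W = \frac{1}{17 - -18} = \frac{1}{17 + 18} = \frac{1}{35} \approx 0.028571$)
$W 11 \left(6 - 16\right) = \frac{1}{35} \cdot 11 \left(6 - 16\right) = \frac{11 \left(6 - 16\right)}{35} = \frac{11}{35} \left(-10\right) = - \frac{22}{7}$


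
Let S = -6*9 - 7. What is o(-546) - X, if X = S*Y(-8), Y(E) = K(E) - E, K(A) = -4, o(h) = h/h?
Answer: 245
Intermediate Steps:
S = -61 (S = -54 - 7 = -61)
o(h) = 1
Y(E) = -4 - E
X = -244 (X = -61*(-4 - 1*(-8)) = -61*(-4 + 8) = -61*4 = -244)
o(-546) - X = 1 - 1*(-244) = 1 + 244 = 245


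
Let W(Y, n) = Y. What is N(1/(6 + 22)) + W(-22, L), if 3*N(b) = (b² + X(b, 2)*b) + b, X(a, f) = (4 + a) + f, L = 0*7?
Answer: -8591/392 ≈ -21.916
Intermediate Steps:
L = 0
X(a, f) = 4 + a + f
N(b) = b/3 + b²/3 + b*(6 + b)/3 (N(b) = ((b² + (4 + b + 2)*b) + b)/3 = ((b² + (6 + b)*b) + b)/3 = ((b² + b*(6 + b)) + b)/3 = (b + b² + b*(6 + b))/3 = b/3 + b²/3 + b*(6 + b)/3)
N(1/(6 + 22)) + W(-22, L) = (7 + 2/(6 + 22))/(3*(6 + 22)) - 22 = (⅓)*(7 + 2/28)/28 - 22 = (⅓)*(1/28)*(7 + 2*(1/28)) - 22 = (⅓)*(1/28)*(7 + 1/14) - 22 = (⅓)*(1/28)*(99/14) - 22 = 33/392 - 22 = -8591/392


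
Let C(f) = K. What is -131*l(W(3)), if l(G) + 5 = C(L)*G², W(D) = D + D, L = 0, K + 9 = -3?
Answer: 57247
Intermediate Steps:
K = -12 (K = -9 - 3 = -12)
C(f) = -12
W(D) = 2*D
l(G) = -5 - 12*G²
-131*l(W(3)) = -131*(-5 - 12*(2*3)²) = -131*(-5 - 12*6²) = -131*(-5 - 12*36) = -131*(-5 - 432) = -131*(-437) = 57247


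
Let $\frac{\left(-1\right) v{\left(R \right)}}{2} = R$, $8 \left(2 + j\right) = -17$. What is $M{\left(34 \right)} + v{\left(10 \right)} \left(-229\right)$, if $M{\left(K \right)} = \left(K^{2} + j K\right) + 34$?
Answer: $\frac{22519}{4} \approx 5629.8$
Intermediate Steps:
$j = - \frac{33}{8}$ ($j = -2 + \frac{1}{8} \left(-17\right) = -2 - \frac{17}{8} = - \frac{33}{8} \approx -4.125$)
$v{\left(R \right)} = - 2 R$
$M{\left(K \right)} = 34 + K^{2} - \frac{33 K}{8}$ ($M{\left(K \right)} = \left(K^{2} - \frac{33 K}{8}\right) + 34 = 34 + K^{2} - \frac{33 K}{8}$)
$M{\left(34 \right)} + v{\left(10 \right)} \left(-229\right) = \left(34 + 34^{2} - \frac{561}{4}\right) + \left(-2\right) 10 \left(-229\right) = \left(34 + 1156 - \frac{561}{4}\right) - -4580 = \frac{4199}{4} + 4580 = \frac{22519}{4}$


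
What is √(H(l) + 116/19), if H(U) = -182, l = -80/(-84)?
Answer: I*√63498/19 ≈ 13.263*I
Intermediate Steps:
l = 20/21 (l = -80*(-1/84) = 20/21 ≈ 0.95238)
√(H(l) + 116/19) = √(-182 + 116/19) = √(-3342/19) = I*√63498/19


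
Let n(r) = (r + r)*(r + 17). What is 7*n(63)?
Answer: 70560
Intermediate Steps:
n(r) = 2*r*(17 + r) (n(r) = (2*r)*(17 + r) = 2*r*(17 + r))
7*n(63) = 7*(2*63*(17 + 63)) = 7*(2*63*80) = 7*10080 = 70560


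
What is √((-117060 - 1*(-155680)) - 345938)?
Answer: I*√307318 ≈ 554.36*I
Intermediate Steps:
√((-117060 - 1*(-155680)) - 345938) = √((-117060 + 155680) - 345938) = √(38620 - 345938) = √(-307318) = I*√307318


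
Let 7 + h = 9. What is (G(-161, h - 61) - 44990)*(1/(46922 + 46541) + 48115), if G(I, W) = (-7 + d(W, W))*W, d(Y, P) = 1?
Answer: -200726853172456/93463 ≈ -2.1477e+9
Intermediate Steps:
h = 2 (h = -7 + 9 = 2)
G(I, W) = -6*W (G(I, W) = (-7 + 1)*W = -6*W)
(G(-161, h - 61) - 44990)*(1/(46922 + 46541) + 48115) = (-6*(2 - 61) - 44990)*(1/(46922 + 46541) + 48115) = (-6*(-59) - 44990)*(1/93463 + 48115) = (354 - 44990)*(1/93463 + 48115) = -44636*4496972246/93463 = -200726853172456/93463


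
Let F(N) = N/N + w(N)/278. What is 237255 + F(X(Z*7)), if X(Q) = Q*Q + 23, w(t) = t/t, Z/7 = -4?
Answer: 65957169/278 ≈ 2.3726e+5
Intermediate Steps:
Z = -28 (Z = 7*(-4) = -28)
w(t) = 1
X(Q) = 23 + Q**2 (X(Q) = Q**2 + 23 = 23 + Q**2)
F(N) = 279/278 (F(N) = N/N + 1/278 = 1 + 1*(1/278) = 1 + 1/278 = 279/278)
237255 + F(X(Z*7)) = 237255 + 279/278 = 65957169/278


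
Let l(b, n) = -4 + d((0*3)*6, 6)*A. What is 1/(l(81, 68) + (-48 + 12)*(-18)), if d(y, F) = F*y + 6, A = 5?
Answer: 1/674 ≈ 0.0014837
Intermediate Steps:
d(y, F) = 6 + F*y
l(b, n) = 26 (l(b, n) = -4 + (6 + 6*((0*3)*6))*5 = -4 + (6 + 6*(0*6))*5 = -4 + (6 + 6*0)*5 = -4 + (6 + 0)*5 = -4 + 6*5 = -4 + 30 = 26)
1/(l(81, 68) + (-48 + 12)*(-18)) = 1/(26 + (-48 + 12)*(-18)) = 1/(26 - 36*(-18)) = 1/(26 + 648) = 1/674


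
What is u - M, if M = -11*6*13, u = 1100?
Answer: 1958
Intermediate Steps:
M = -858 (M = -66*13 = -858)
u - M = 1100 - 1*(-858) = 1100 + 858 = 1958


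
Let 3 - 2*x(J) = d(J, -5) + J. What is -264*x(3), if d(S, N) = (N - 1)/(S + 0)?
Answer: -264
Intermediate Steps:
d(S, N) = (-1 + N)/S
x(J) = 3/2 + 3/J - J/2 (x(J) = 3/2 - ((-1 - 5)/J + J)/2 = 3/2 - (-6/J + J)/2 = 3/2 - (J - 6/J)/2 = 3/2 + (3/J - J/2) = 3/2 + 3/J - J/2)
-264*x(3) = -132*(6 + 3*(3 - 1*3))/3 = -132*(6 + 3*(3 - 3))/3 = -132*(6 + 3*0)/3 = -132*(6 + 0)/3 = -132*6/3 = -264*1 = -264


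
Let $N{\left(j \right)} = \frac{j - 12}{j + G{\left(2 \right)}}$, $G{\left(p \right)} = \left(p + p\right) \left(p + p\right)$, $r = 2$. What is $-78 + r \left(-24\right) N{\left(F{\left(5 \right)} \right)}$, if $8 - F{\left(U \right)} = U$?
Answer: $- \frac{1050}{19} \approx -55.263$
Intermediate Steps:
$G{\left(p \right)} = 4 p^{2}$ ($G{\left(p \right)} = 2 p 2 p = 4 p^{2}$)
$F{\left(U \right)} = 8 - U$
$N{\left(j \right)} = \frac{-12 + j}{16 + j}$ ($N{\left(j \right)} = \frac{j - 12}{j + 4 \cdot 2^{2}} = \frac{-12 + j}{j + 4 \cdot 4} = \frac{-12 + j}{j + 16} = \frac{-12 + j}{16 + j}$)
$-78 + r \left(-24\right) N{\left(F{\left(5 \right)} \right)} = -78 + 2 \left(-24\right) \frac{-12 + \left(8 - 5\right)}{16 + \left(8 - 5\right)} = -78 - 48 \frac{-12 + \left(8 - 5\right)}{16 + \left(8 - 5\right)} = -78 - 48 \frac{-12 + 3}{16 + 3} = -78 - 48 \cdot \frac{1}{19} \left(-9\right) = -78 - - \frac{432}{19} = -78 + \frac{432}{19} = - \frac{1050}{19}$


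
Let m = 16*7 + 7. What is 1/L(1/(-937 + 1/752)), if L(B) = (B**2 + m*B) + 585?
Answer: 496493572129/290385684957945 ≈ 0.0017098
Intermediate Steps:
m = 119 (m = 112 + 7 = 119)
L(B) = 585 + B**2 + 119*B (L(B) = (B**2 + 119*B) + 585 = 585 + B**2 + 119*B)
1/L(1/(-937 + 1/752)) = 1/(585 + (1/(-937 + 1/752))**2 + 119/(-937 + 1/752)) = 1/(585 + (1/(-704623/752))**2 + 119/(-704623/752)) = 1/(585 + (-752/704623)**2 + 119*(-752/704623)) = 1/(585 + 565504/496493572129 - 89488/704623) = 1/(290385684957945/496493572129) = 496493572129/290385684957945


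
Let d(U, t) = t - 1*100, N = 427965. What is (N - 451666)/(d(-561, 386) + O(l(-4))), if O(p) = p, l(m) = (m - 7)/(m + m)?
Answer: -189608/2299 ≈ -82.474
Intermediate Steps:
l(m) = (-7 + m)/(2*m) (l(m) = (-7 + m)/((2*m)) = (-7 + m)*(1/(2*m)) = (-7 + m)/(2*m))
d(U, t) = -100 + t (d(U, t) = t - 100 = -100 + t)
(N - 451666)/(d(-561, 386) + O(l(-4))) = (427965 - 451666)/((-100 + 386) + (½)*(-7 - 4)/(-4)) = -23701/(286 + (½)*(-¼)*(-11)) = -23701/(286 + 11/8) = -23701/2299/8 = -23701*8/2299 = -189608/2299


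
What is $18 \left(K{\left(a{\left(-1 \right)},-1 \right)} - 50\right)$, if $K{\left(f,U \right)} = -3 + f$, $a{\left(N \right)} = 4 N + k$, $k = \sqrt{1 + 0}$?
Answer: $-1008$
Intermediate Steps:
$k = 1$ ($k = \sqrt{1} = 1$)
$a{\left(N \right)} = 1 + 4 N$ ($a{\left(N \right)} = 4 N + 1 = 1 + 4 N$)
$18 \left(K{\left(a{\left(-1 \right)},-1 \right)} - 50\right) = 18 \left(\left(-3 + \left(1 + 4 \left(-1\right)\right)\right) - 50\right) = 18 \left(\left(-3 + \left(1 - 4\right)\right) - 50\right) = 18 \left(\left(-3 - 3\right) - 50\right) = 18 \left(-6 - 50\right) = 18 \left(-56\right) = -1008$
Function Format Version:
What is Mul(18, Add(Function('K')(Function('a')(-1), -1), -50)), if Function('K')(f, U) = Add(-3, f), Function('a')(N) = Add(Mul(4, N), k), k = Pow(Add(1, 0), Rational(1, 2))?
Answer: -1008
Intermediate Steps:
k = 1 (k = Pow(1, Rational(1, 2)) = 1)
Function('a')(N) = Add(1, Mul(4, N)) (Function('a')(N) = Add(Mul(4, N), 1) = Add(1, Mul(4, N)))
Mul(18, Add(Function('K')(Function('a')(-1), -1), -50)) = Mul(18, Add(Add(-3, Add(1, Mul(4, -1))), -50)) = Mul(18, Add(Add(-3, Add(1, -4)), -50)) = Mul(18, Add(Add(-3, -3), -50)) = Mul(18, Add(-6, -50)) = Mul(18, -56) = -1008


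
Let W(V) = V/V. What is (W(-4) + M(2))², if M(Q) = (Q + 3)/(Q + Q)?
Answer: 81/16 ≈ 5.0625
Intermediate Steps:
W(V) = 1
M(Q) = (3 + Q)/(2*Q) (M(Q) = (3 + Q)/((2*Q)) = (3 + Q)*(1/(2*Q)) = (3 + Q)/(2*Q))
(W(-4) + M(2))² = (1 + (½)*(3 + 2)/2)² = (1 + (½)*(½)*5)² = (1 + 5/4)² = (9/4)² = 81/16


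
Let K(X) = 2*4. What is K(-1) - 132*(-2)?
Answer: 272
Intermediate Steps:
K(X) = 8
K(-1) - 132*(-2) = 8 - 132*(-2) = 8 + 264 = 272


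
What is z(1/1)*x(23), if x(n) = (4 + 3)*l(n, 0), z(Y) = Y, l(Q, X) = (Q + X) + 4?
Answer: 189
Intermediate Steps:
l(Q, X) = 4 + Q + X
x(n) = 28 + 7*n (x(n) = (4 + 3)*(4 + n + 0) = 7*(4 + n) = 28 + 7*n)
z(1/1)*x(23) = (28 + 7*23)/1 = 1*(28 + 161) = 1*189 = 189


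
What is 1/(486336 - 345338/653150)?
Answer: 326575/158825006531 ≈ 2.0562e-6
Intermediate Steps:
1/(486336 - 345338/653150) = 1/(486336 - 345338*1/653150) = 1/(486336 - 172669/326575) = 1/(158825006531/326575) = 326575/158825006531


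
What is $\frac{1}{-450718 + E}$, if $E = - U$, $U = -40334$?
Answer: $- \frac{1}{410384} \approx -2.4367 \cdot 10^{-6}$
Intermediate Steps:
$E = 40334$ ($E = \left(-1\right) \left(-40334\right) = 40334$)
$\frac{1}{-450718 + E} = \frac{1}{-450718 + 40334} = \frac{1}{-410384} = - \frac{1}{410384}$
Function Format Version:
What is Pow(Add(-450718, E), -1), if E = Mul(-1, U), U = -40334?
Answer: Rational(-1, 410384) ≈ -2.4367e-6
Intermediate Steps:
E = 40334 (E = Mul(-1, -40334) = 40334)
Pow(Add(-450718, E), -1) = Pow(Add(-450718, 40334), -1) = Pow(-410384, -1) = Rational(-1, 410384)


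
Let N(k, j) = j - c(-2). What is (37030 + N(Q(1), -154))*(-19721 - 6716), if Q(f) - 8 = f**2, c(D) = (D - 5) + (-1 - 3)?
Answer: -975181619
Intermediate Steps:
c(D) = -9 + D (c(D) = (-5 + D) - 4 = -9 + D)
Q(f) = 8 + f**2
N(k, j) = 11 + j (N(k, j) = j - (-9 - 2) = j - 1*(-11) = j + 11 = 11 + j)
(37030 + N(Q(1), -154))*(-19721 - 6716) = (37030 + (11 - 154))*(-19721 - 6716) = (37030 - 143)*(-26437) = 36887*(-26437) = -975181619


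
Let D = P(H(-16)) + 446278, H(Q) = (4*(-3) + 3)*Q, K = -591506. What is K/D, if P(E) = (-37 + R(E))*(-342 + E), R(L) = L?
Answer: -295753/212546 ≈ -1.3915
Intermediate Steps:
H(Q) = -9*Q (H(Q) = (-12 + 3)*Q = -9*Q)
P(E) = (-342 + E)*(-37 + E) (P(E) = (-37 + E)*(-342 + E) = (-342 + E)*(-37 + E))
D = 425092 (D = (12654 + (-9*(-16))**2 - (-3411)*(-16)) + 446278 = (12654 + 144**2 - 379*144) + 446278 = (12654 + 20736 - 54576) + 446278 = -21186 + 446278 = 425092)
K/D = -591506/425092 = -591506*1/425092 = -295753/212546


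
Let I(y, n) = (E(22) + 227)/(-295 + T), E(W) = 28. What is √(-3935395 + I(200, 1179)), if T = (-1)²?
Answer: I*√771337590/14 ≈ 1983.8*I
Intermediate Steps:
T = 1
I(y, n) = -85/98 (I(y, n) = (28 + 227)/(-295 + 1) = 255/(-294) = 255*(-1/294) = -85/98)
√(-3935395 + I(200, 1179)) = √(-3935395 - 85/98) = √(-385668795/98) = I*√771337590/14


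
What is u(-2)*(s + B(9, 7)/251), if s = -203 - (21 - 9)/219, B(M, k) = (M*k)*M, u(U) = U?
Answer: 7358364/18323 ≈ 401.59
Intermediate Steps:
B(M, k) = k*M**2
s = -14823/73 (s = -203 - 12/219 = -203 - 1*4/73 = -203 - 4/73 = -14823/73 ≈ -203.05)
u(-2)*(s + B(9, 7)/251) = -2*(-14823/73 + (7*9**2)/251) = -2*(-14823/73 + (7*81)*(1/251)) = -2*(-14823/73 + 567*(1/251)) = -2*(-14823/73 + 567/251) = -2*(-3679182/18323) = 7358364/18323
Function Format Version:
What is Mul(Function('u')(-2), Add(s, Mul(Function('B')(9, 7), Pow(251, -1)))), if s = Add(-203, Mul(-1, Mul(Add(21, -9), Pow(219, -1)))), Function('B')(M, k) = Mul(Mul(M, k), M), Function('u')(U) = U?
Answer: Rational(7358364, 18323) ≈ 401.59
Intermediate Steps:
Function('B')(M, k) = Mul(k, Pow(M, 2))
s = Rational(-14823, 73) (s = Add(-203, Mul(-1, Mul(12, Rational(1, 219)))) = Add(-203, Mul(-1, Rational(4, 73))) = Add(-203, Rational(-4, 73)) = Rational(-14823, 73) ≈ -203.05)
Mul(Function('u')(-2), Add(s, Mul(Function('B')(9, 7), Pow(251, -1)))) = Mul(-2, Add(Rational(-14823, 73), Mul(Mul(7, Pow(9, 2)), Pow(251, -1)))) = Mul(-2, Add(Rational(-14823, 73), Mul(Mul(7, 81), Rational(1, 251)))) = Mul(-2, Add(Rational(-14823, 73), Mul(567, Rational(1, 251)))) = Mul(-2, Add(Rational(-14823, 73), Rational(567, 251))) = Mul(-2, Rational(-3679182, 18323)) = Rational(7358364, 18323)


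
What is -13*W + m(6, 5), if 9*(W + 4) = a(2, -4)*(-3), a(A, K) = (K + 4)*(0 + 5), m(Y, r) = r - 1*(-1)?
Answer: 58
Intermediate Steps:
m(Y, r) = 1 + r (m(Y, r) = r + 1 = 1 + r)
a(A, K) = 20 + 5*K (a(A, K) = (4 + K)*5 = 20 + 5*K)
W = -4 (W = -4 + ((20 + 5*(-4))*(-3))/9 = -4 + ((20 - 20)*(-3))/9 = -4 + (0*(-3))/9 = -4 + (⅑)*0 = -4 + 0 = -4)
-13*W + m(6, 5) = -13*(-4) + (1 + 5) = 52 + 6 = 58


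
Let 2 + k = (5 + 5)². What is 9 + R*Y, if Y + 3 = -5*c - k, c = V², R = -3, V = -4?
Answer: 552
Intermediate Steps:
c = 16 (c = (-4)² = 16)
k = 98 (k = -2 + (5 + 5)² = -2 + 10² = -2 + 100 = 98)
Y = -181 (Y = -3 + (-5*16 - 1*98) = -3 + (-80 - 98) = -3 - 178 = -181)
9 + R*Y = 9 - 3*(-181) = 9 + 543 = 552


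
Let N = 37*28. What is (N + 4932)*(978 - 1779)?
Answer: -4780368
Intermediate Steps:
N = 1036
(N + 4932)*(978 - 1779) = (1036 + 4932)*(978 - 1779) = 5968*(-801) = -4780368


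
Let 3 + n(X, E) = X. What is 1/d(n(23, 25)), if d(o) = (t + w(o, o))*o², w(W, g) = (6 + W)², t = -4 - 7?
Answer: 1/266000 ≈ 3.7594e-6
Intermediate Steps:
t = -11
n(X, E) = -3 + X
d(o) = o²*(-11 + (6 + o)²) (d(o) = (-11 + (6 + o)²)*o² = o²*(-11 + (6 + o)²))
1/d(n(23, 25)) = 1/((-3 + 23)²*(-11 + (6 + (-3 + 23))²)) = 1/(20²*(-11 + (6 + 20)²)) = 1/(400*(-11 + 26²)) = 1/(400*(-11 + 676)) = 1/(400*665) = 1/266000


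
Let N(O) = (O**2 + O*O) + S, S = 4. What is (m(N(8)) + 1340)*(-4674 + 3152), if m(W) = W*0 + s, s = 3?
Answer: -2044046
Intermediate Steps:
N(O) = 4 + 2*O**2 (N(O) = (O**2 + O*O) + 4 = (O**2 + O**2) + 4 = 2*O**2 + 4 = 4 + 2*O**2)
m(W) = 3 (m(W) = W*0 + 3 = 0 + 3 = 3)
(m(N(8)) + 1340)*(-4674 + 3152) = (3 + 1340)*(-4674 + 3152) = 1343*(-1522) = -2044046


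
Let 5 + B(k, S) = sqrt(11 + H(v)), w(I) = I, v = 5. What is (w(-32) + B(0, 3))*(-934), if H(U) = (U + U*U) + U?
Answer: 34558 - 934*sqrt(46) ≈ 28223.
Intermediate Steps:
H(U) = U**2 + 2*U (H(U) = (U + U**2) + U = U**2 + 2*U)
B(k, S) = -5 + sqrt(46) (B(k, S) = -5 + sqrt(11 + 5*(2 + 5)) = -5 + sqrt(11 + 5*7) = -5 + sqrt(11 + 35) = -5 + sqrt(46))
(w(-32) + B(0, 3))*(-934) = (-32 + (-5 + sqrt(46)))*(-934) = (-37 + sqrt(46))*(-934) = 34558 - 934*sqrt(46)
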